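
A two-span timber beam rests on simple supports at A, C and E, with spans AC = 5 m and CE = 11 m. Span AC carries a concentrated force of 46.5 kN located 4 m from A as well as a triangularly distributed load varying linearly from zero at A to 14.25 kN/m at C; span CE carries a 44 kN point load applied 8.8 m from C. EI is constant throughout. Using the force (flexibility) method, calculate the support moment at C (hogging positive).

Insert a hinge at C; M_C is the redundant, and each span becomes simply supported.
End slopes at the hinge C, treating each span as simply supported:
  span AC: point load 46.5 at a = 4: Pab(L + a)/(6LEI) = 55.8/EI
  span AC: triangular load, peak 14.25: w₀L³/(45EI) = 39.58/EI
  span CE: point load 44 at a = 8.8: Pab(L + b)/(6LEI) = 170.4/EI
  relative rotation θ_0 = (95.38 + 170.4)/EI = 265.8/EI
A unit hogging moment at C produces rotation L₁/(3EI) + L₂/(3EI) = 5.333/EI.
Compatibility: M_C·(L₁+L₂)/(3EI) = θ_0, giving M_C = 49.83 kN·m (hogging).

M_C = 49.83 kN·m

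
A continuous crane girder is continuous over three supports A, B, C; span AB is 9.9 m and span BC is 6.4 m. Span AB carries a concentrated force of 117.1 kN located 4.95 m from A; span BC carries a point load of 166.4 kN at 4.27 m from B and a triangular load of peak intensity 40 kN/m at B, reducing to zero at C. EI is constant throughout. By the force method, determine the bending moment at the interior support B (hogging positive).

Take M_B as the redundant. Released structure: two simple spans AB and BC with a hinge at B.
End slopes at the hinge B, treating each span as simply supported:
  span AB: point load 117.1 at a = 4.95: Pab(L + a)/(6LEI) = 717.3/EI
  span BC: point load 166.4 at a = 4.27: Pab(L + b)/(6LEI) = 336.2/EI
  span BC: triangular load, peak 40: w₀L³/(45EI) = 233/EI
  relative rotation θ_0 = (717.3 + 569.2)/EI = 1287/EI
A unit hogging moment at B produces rotation L₁/(3EI) + L₂/(3EI) = 5.433/EI.
Slope continuity at B: θ_0 = M_B·5.433/EI, so M_B = 1287/5.433 = 236.8 kN·m (hogging).

M_B = 236.8 kN·m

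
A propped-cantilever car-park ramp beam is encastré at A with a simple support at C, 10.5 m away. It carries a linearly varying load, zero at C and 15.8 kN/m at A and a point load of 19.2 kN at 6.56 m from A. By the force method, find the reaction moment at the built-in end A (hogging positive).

M_A = 148.6 kN·m

Release the roller at C. Primary structure: cantilever fixed at A.
Deflection at C on the released cantilever, summing each load's contribution:
  triangular load, peak 15.8 at the fixed end: w₀L⁴/(30EI) = 6402/EI
  point load 19.2 at a = 6.56: Pa²(3L − a)/(6EI) = 3434/EI
  δ_0 = 9836/EI
Flexibility coefficient — unit upward force at C: δ_{CC} = L³/(3EI) = 385.9/EI.
Compatibility at C: δ_0 − R_C·δ_{CC} = 0, so R_C = 9836/385.9 = 25.49 kN.
Moment equilibrium about A: M_A = Σ(load moments about A) − R_C·L = 416.3 − 25.49×10.5 = 148.6 kN·m.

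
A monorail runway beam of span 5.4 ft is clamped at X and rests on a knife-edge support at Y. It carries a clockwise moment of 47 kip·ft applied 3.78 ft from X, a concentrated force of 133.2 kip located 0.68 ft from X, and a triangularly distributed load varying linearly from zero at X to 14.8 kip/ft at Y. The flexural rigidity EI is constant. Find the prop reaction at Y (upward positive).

Choose R_Y as the redundant. The primary structure is the cantilever fixed at X.
Downward deflection at the released point Y due to the loads:
  clockwise couple 47 at a = 3.78: M₀a(2L − a)/(2EI) = 623.6/EI
  point load 133.2 at a = 0.68: Pa²(3L − a)/(6EI) = 159.3/EI
  triangular load, peak 14.8 at the free end: 11w₀L⁴/(120EI) = 1154/EI
  δ_0 = 1936/EI
Flexibility coefficient — unit upward force at Y: δ_{YY} = L³/(3EI) = 52.49/EI.
Compatibility at Y: δ_0 − R_Y·δ_{YY} = 0, so R_Y = 1936/52.49 = 36.89 kip.

R_Y = 36.89 kip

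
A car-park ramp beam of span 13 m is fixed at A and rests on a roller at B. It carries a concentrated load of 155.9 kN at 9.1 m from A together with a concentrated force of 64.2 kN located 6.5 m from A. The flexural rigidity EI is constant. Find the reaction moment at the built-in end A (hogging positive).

M_A = 433.1 kN·m

Take the reaction at B as the redundant and release it; the primary structure is a cantilever fixed at A.
Free-end deflection of the primary structure under the applied loading (downward +):
  point load 155.9 at a = 9.1: Pa²(3L − a)/(6EI) = 64335/EI
  point load 64.2 at a = 6.5: Pa²(3L − a)/(6EI) = 14692/EI
  δ_0 = 79028/EI
Tip deflection under a unit load at B: L³/(3EI) = 732.3/EI.
Compatibility at B: δ_0 − R_B·δ_{BB} = 0, so R_B = 79028/732.3 = 107.9 kN.
Moment equilibrium about A: M_A = Σ(load moments about A) − R_B·L = 1836 − 107.9×13 = 433.1 kN·m.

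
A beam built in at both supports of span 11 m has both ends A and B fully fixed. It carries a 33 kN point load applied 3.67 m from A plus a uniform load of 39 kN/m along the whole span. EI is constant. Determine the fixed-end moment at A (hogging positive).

M_A = 447 kN·m

Release both end moments; the primary structure is a simply-supported span AB with redundants M_A and M_B.
End rotations of the released simple span under the applied load (×1/EI):
  at A: point load 33 at a = 3.67: Pab(L + b)/(6LEI) = 246.5/EI
  at B: point load 33 at a = 3.67: Pab(L + a)/(6LEI) = 197.3/EI
  at A: UDL 39: wL³/(24EI) = 2163/EI
  at B: UDL 39: wL³/(24EI) = 2163/EI
  θ_A0 = 2409/EI,  θ_B0 = 2360/EI
Flexibility coefficients: a unit moment at one end gives L/(3EI) there and L/(6EI) at the far end, so f₁₁ = f₂₂ = 3.667/EI and f₁₂ = f₂₁ = 1.833/EI.
Compatibility — zero rotation at each built-in end:
  3.667 M_A + 1.833 M_B = 2409
  1.833 M_A + 3.667 M_B = 2360
Solving the pair gives M_A = 447 kN·m and M_B = 420.2 kN·m (hogging).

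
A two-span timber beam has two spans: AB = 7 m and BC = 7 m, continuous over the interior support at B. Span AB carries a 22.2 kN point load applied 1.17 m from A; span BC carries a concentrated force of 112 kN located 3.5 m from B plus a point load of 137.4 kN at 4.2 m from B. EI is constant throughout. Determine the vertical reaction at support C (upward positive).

R_C = 115.5 kN

Insert a hinge at B; M_B is the redundant, and each span becomes simply supported.
Discontinuity in slope at B on the released structure — sum the simple-span end rotations:
  span AB: point load 22.2 at a = 1.17: Pab(L + a)/(6LEI) = 29.46/EI
  span BC: point load 112 at a = 3.5: Pab(L + b)/(6LEI) = 343/EI
  span BC: point load 137.4 at a = 4.2: Pab(L + b)/(6LEI) = 377/EI
  relative rotation θ_0 = (29.46 + 720)/EI = 749.5/EI
A unit hogging moment at B produces rotation L₁/(3EI) + L₂/(3EI) = 4.667/EI.
Slope continuity at B: θ_0 = M_B·4.667/EI, so M_B = 749.5/4.667 = 160.6 kN·m (hogging).
Span BC, ΣM about C: R_B^{BC}·7 = 776.7 + 160.6, so R_B^{BC} = 133.9 kN and R_C = 249.4 − 133.9 = 115.5 kN.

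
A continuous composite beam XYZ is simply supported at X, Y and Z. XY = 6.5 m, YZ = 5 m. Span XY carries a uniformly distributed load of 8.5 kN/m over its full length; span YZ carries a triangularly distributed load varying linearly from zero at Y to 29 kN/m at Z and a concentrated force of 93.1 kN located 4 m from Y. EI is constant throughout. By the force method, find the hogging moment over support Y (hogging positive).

M_Y = 63.19 kN·m

Release continuity at Y by inserting a hinge; the redundant is the internal moment M_Y. The primary structure is two simply-supported spans XY and YZ.
Rotations at Y on the released spans (each span's end-slope, ×1/EI):
  span XY: UDL 8.5: wL³/(24EI) = 97.26/EI
  span YZ: triangular load, peak 29: 7w₀L³/(360EI) = 70.49/EI
  span YZ: point load 93.1 at a = 4: Pab(L + b)/(6LEI) = 74.48/EI
  relative rotation θ_0 = (97.26 + 145)/EI = 242.2/EI
A unit hogging moment at Y produces rotation L₁/(3EI) + L₂/(3EI) = 3.833/EI.
Slope continuity at Y: θ_0 = M_Y·3.833/EI, so M_Y = 242.2/3.833 = 63.19 kN·m (hogging).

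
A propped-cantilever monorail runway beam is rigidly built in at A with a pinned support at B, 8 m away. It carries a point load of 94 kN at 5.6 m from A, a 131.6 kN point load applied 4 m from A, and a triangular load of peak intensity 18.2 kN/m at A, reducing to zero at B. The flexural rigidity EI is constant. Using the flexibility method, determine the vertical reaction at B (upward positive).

R_B = 108.7 kN

Remove the prop at B; the released (primary) structure is a cantilever built in at A.
Downward deflection at the released point B due to the loads:
  point load 94 at a = 5.6: Pa²(3L − a)/(6EI) = 9040/EI
  point load 131.6 at a = 4: Pa²(3L − a)/(6EI) = 7019/EI
  triangular load, peak 18.2 at the fixed end: w₀L⁴/(30EI) = 2485/EI
  δ_0 = 18544/EI
Tip deflection under a unit load at B: L³/(3EI) = 170.7/EI.
Compatibility at B: δ_0 − R_B·δ_{BB} = 0, so R_B = 18544/170.7 = 108.7 kN.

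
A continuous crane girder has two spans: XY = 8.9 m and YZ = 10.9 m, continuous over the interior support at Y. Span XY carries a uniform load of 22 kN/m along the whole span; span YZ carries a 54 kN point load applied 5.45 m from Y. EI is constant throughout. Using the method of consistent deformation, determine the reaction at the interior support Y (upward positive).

R_Y = 157.3 kN

Release continuity at Y by inserting a hinge; the redundant is the internal moment M_Y. The primary structure is two simply-supported spans XY and YZ.
Rotations at Y on the released spans (each span's end-slope, ×1/EI):
  span XY: UDL 22: wL³/(24EI) = 646.2/EI
  span YZ: point load 54 at a = 5.45: Pab(L + b)/(6LEI) = 401/EI
  relative rotation θ_0 = (646.2 + 401)/EI = 1047/EI
A unit hogging moment at Y produces rotation L₁/(3EI) + L₂/(3EI) = 6.6/EI.
Slope continuity at Y: θ_0 = M_Y·6.6/EI, so M_Y = 1047/6.6 = 158.7 kN·m (hogging).
Span XY, ΣM about X with M_Y applied at Y: R_Y^{XY}·8.9 = 871.3 + 158.7, so R_Y^{XY} = 115.7 kN and R_X = 195.8 − 115.7 = 80.07 kN.
Span YZ, ΣM about Z: R_Y^{YZ}·10.9 = 294.3 + 158.7, so R_Y^{YZ} = 41.56 kN and R_Z = 54 − 41.56 = 12.44 kN.
R_Y = 115.7 + 41.56 = 157.3 kN.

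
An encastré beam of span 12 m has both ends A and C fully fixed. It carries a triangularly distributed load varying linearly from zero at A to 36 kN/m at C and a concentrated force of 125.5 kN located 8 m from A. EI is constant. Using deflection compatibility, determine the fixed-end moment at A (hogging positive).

M_A = 284.4 kN·m

Take the two fixed-end moments M_A, M_C as redundants; the released structure is the simple span AC.
On the primary (simply-supported) span, the end slopes from the loading are:
  at A: triangular load, peak 36: 7w₀L³/(360EI) = 1210/EI
  at C: triangular load, peak 36: w₀L³/(45EI) = 1382/EI
  at A: point load 125.5 at a = 8: Pab(L + b)/(6LEI) = 892.4/EI
  at C: point load 125.5 at a = 8: Pab(L + a)/(6LEI) = 1116/EI
  θ_A0 = 2102/EI,  θ_C0 = 2498/EI
Flexibility coefficients: a unit moment at one end gives L/(3EI) there and L/(6EI) at the far end, so f₁₁ = f₂₂ = 4/EI and f₁₂ = f₂₁ = 2/EI.
Compatibility — zero rotation at each built-in end:
  4 M_A + 2 M_C = 2102
  2 M_A + 4 M_C = 2498
Solving the pair gives M_A = 284.4 kN·m and M_C = 482.3 kN·m (hogging).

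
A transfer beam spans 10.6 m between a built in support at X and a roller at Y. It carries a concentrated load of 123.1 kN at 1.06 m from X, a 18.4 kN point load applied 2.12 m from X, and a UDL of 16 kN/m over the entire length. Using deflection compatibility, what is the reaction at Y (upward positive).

R_Y = 66.42 kN

Take the reaction at Y as the redundant and release it; the primary structure is a cantilever fixed at X.
Primary-structure tip deflection at Y by superposition:
  point load 123.1 at a = 1.06: Pa²(3L − a)/(6EI) = 708.6/EI
  point load 18.4 at a = 2.12: Pa²(3L − a)/(6EI) = 409.1/EI
  UDL 16: wL⁴/(8EI) = 25250/EI
  δ_0 = 26367/EI
Tip deflection under a unit load at Y: L³/(3EI) = 397/EI.
The prop prevents deflection at Y: R_Y = δ_0/δ_{YY} = 26367/397 = 66.42 kN.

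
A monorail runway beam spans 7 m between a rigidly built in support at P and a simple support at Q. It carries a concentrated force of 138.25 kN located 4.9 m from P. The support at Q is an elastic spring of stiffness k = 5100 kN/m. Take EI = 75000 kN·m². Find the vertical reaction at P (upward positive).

Take the reaction at Q as the redundant and release it; the primary structure is a cantilever fixed at P.
Downward deflection at the released point Q due to the loads:
  point load 138.25 at a = 4.9: Pa²(3L − a)/(6EI) = 8907/EI
Flexibility coefficient — unit upward force at Q: δ_{QQ} = L³/(3EI) = 114.3/EI.
With EI = 75000 kN·m²: δ_0 = 0.11876 m and δ_{QQ} = 0.001524 m/kN.
Compatibility — the spring shortens by R_Q/k under the reaction it provides: δ_0 − R_Q·δ_{QQ} = R_Q/k. With 1/k = 0.000196 m/kN, R_Q = δ_0 / (δ_{QQ} + 1/k) = 0.11876 / (0.001524 + 0.000196) = 69.03 kN.
Vertical equilibrium: R_P = ΣP − R_Q = 138.2 − 69.03 = 69.22 kN.

R_P = 69.22 kN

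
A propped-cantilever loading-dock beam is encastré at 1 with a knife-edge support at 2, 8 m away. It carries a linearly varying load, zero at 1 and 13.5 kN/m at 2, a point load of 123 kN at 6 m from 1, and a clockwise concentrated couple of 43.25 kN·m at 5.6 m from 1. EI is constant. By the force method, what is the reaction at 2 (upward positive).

R_2 = 114.9 kN

Remove the prop at 2; the released (primary) structure is a cantilever built in at 1.
Deflection at 2 on the released cantilever, summing each load's contribution:
  triangular load, peak 13.5 at the free end: 11w₀L⁴/(120EI) = 5069/EI
  point load 123 at a = 6: Pa²(3L − a)/(6EI) = 13284/EI
  clockwise couple 43.25 at a = 5.6: M₀a(2L − a)/(2EI) = 1259/EI
  δ_0 = 19612/EI
Tip deflection under a unit load at 2: L³/(3EI) = 170.7/EI.
The prop prevents deflection at 2: R_2 = δ_0/δ_{22} = 19612/170.7 = 114.9 kN.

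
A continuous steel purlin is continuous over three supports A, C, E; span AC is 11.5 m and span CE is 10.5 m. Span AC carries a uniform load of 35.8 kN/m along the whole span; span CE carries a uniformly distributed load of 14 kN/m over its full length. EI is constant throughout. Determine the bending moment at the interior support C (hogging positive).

M_C = 401.4 kN·m

Take M_C as the redundant. Released structure: two simple spans AC and CE with a hinge at C.
Discontinuity in slope at C on the released structure — sum the simple-span end rotations:
  span AC: UDL 35.8: wL³/(24EI) = 2269/EI
  span CE: UDL 14: wL³/(24EI) = 675.3/EI
  relative rotation θ_0 = (2269 + 675.3)/EI = 2944/EI
A unit hogging moment at C produces rotation L₁/(3EI) + L₂/(3EI) = 7.333/EI.
Compatibility: M_C·(L₁+L₂)/(3EI) = θ_0, giving M_C = 401.4 kN·m (hogging).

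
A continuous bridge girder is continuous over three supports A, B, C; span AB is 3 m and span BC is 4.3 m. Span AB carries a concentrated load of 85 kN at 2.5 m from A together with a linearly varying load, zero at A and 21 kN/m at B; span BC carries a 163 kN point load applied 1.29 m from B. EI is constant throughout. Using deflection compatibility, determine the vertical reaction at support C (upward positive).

R_C = 27.45 kN

Take M_B as the redundant. Released structure: two simple spans AB and BC with a hinge at B.
Rotations at B on the released spans (each span's end-slope, ×1/EI):
  span AB: point load 85 at a = 2.5: Pab(L + a)/(6LEI) = 32.47/EI
  span AB: triangular load, peak 21: w₀L³/(45EI) = 12.6/EI
  span BC: point load 163 at a = 1.29: Pab(L + b)/(6LEI) = 179.3/EI
  relative rotation θ_0 = (45.07 + 179.3)/EI = 224.4/EI
A unit hogging moment at B produces rotation L₁/(3EI) + L₂/(3EI) = 2.433/EI.
Compatibility: M_B·(L₁+L₂)/(3EI) = θ_0, giving M_B = 92.22 kN·m (hogging).
Span BC, ΣM about C: R_B^{BC}·4.3 = 490.6 + 92.22, so R_B^{BC} = 135.5 kN and R_C = 163 − 135.5 = 27.45 kN.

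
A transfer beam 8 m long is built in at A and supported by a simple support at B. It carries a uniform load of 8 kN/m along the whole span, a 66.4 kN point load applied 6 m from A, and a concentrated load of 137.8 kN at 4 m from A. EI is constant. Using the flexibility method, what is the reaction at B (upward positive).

R_B = 109.1 kN

Choose R_B as the redundant. The primary structure is the cantilever fixed at A.
Primary-structure tip deflection at B by superposition:
  UDL 8: wL⁴/(8EI) = 4096/EI
  point load 66.4 at a = 6: Pa²(3L − a)/(6EI) = 7171/EI
  point load 137.8 at a = 4: Pa²(3L − a)/(6EI) = 7349/EI
  δ_0 = 18617/EI
Flexibility coefficient — unit upward force at B: δ_{BB} = L³/(3EI) = 170.7/EI.
The prop prevents deflection at B: R_B = δ_0/δ_{BB} = 18617/170.7 = 109.1 kN.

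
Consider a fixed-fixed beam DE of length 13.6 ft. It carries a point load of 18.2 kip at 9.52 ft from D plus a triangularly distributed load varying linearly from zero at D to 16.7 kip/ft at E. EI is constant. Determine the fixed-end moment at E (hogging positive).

Take the two fixed-end moments M_D, M_E as redundants; the released structure is the simple span DE.
Simple-span end rotations at D and E under the given loads:
  at D: point load 18.2 at a = 9.52: Pab(L + b)/(6LEI) = 153.2/EI
  at E: point load 18.2 at a = 9.52: Pab(L + a)/(6LEI) = 200.3/EI
  at D: triangular load, peak 16.7: 7w₀L³/(360EI) = 816.8/EI
  at E: triangular load, peak 16.7: w₀L³/(45EI) = 933.5/EI
  θ_D0 = 970/EI,  θ_E0 = 1134/EI
Flexibility coefficients: a unit moment at one end gives L/(3EI) there and L/(6EI) at the far end, so f₁₁ = f₂₂ = 4.533/EI and f₁₂ = f₂₁ = 2.267/EI.
Compatibility — zero rotation at each built-in end:
  4.533 M_D + 2.267 M_E = 970
  2.267 M_D + 4.533 M_E = 1134
Solving the pair gives M_D = 118.6 kip·ft and M_E = 190.8 kip·ft (hogging).

M_E = 190.8 kip·ft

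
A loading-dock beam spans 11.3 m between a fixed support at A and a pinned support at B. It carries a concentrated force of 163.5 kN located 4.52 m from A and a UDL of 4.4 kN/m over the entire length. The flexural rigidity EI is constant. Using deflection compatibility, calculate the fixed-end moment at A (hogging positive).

M_A = 425 kN·m

Release the roller at B. Primary structure: cantilever fixed at A.
Downward deflection at the released point B due to the loads:
  point load 163.5 at a = 4.52: Pa²(3L − a)/(6EI) = 16357/EI
  UDL 4.4: wL⁴/(8EI) = 8968/EI
  δ_0 = 25324/EI
Flexibility coefficient — unit upward force at B: δ_{BB} = L³/(3EI) = 481/EI.
Compatibility at B: δ_0 − R_B·δ_{BB} = 0, so R_B = 25324/481 = 52.65 kN.
Moment equilibrium about A: M_A = Σ(load moments about A) − R_B·L = 1020 − 52.65×11.3 = 425 kN·m.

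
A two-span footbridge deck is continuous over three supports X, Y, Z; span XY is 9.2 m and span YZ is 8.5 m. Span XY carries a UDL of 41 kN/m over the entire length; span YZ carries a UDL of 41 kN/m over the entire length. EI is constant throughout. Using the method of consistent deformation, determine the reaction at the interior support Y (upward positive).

R_Y = 454.1 kN

Insert a hinge at Y; M_Y is the redundant, and each span becomes simply supported.
Discontinuity in slope at Y on the released structure — sum the simple-span end rotations:
  span XY: UDL 41: wL³/(24EI) = 1330/EI
  span YZ: UDL 41: wL³/(24EI) = 1049/EI
  relative rotation θ_0 = (1330 + 1049)/EI = 2379/EI
A unit hogging moment at Y produces rotation L₁/(3EI) + L₂/(3EI) = 5.9/EI.
Compatibility: M_Y·(L₁+L₂)/(3EI) = θ_0, giving M_Y = 403.3 kN·m (hogging).
Span XY, ΣM about X with M_Y applied at Y: R_Y^{XY}·9.2 = 1735 + 403.3, so R_Y^{XY} = 232.4 kN and R_X = 377.2 − 232.4 = 144.8 kN.
Span YZ, ΣM about Z: R_Y^{YZ}·8.5 = 1481 + 403.3, so R_Y^{YZ} = 221.7 kN and R_Z = 348.5 − 221.7 = 126.8 kN.
R_Y = 232.4 + 221.7 = 454.1 kN.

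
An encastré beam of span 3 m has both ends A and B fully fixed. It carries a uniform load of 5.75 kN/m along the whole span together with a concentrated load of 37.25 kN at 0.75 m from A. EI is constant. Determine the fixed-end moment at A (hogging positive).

M_A = 20.03 kN·m

Release both end moments; the primary structure is a simply-supported span AB with redundants M_A and M_B.
End rotations of the released simple span under the applied load (×1/EI):
  at A: UDL 5.75: wL³/(24EI) = 6.469/EI
  at B: UDL 5.75: wL³/(24EI) = 6.469/EI
  at A: point load 37.25 at a = 0.75: Pab(L + b)/(6LEI) = 18.33/EI
  at B: point load 37.25 at a = 0.75: Pab(L + a)/(6LEI) = 13.1/EI
  θ_A0 = 24.8/EI,  θ_B0 = 19.56/EI
Flexibility coefficients: a unit moment at one end gives L/(3EI) there and L/(6EI) at the far end, so f₁₁ = f₂₂ = 1/EI and f₁₂ = f₂₁ = 0.5/EI.
Compatibility — zero rotation at each built-in end:
  1 M_A + 0.5 M_B = 24.8
  0.5 M_A + 1 M_B = 19.56
Solving the pair gives M_A = 20.03 kN·m and M_B = 9.551 kN·m (hogging).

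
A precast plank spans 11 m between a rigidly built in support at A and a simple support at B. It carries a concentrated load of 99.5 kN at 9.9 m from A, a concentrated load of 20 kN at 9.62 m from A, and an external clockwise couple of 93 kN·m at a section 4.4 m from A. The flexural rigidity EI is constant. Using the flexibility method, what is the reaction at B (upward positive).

Release the roller at B. Primary structure: cantilever fixed at A.
Primary-structure tip deflection at B by superposition:
  point load 99.5 at a = 9.9: Pa²(3L − a)/(6EI) = 37545/EI
  point load 20 at a = 9.62: Pa²(3L − a)/(6EI) = 7212/EI
  clockwise couple 93 at a = 4.4: M₀a(2L − a)/(2EI) = 3601/EI
  δ_0 = 48358/EI
Flexibility coefficient — unit upward force at B: δ_{BB} = L³/(3EI) = 443.7/EI.
Compatibility at B: δ_0 − R_B·δ_{BB} = 0, so R_B = 48358/443.7 = 109 kN.

R_B = 109 kN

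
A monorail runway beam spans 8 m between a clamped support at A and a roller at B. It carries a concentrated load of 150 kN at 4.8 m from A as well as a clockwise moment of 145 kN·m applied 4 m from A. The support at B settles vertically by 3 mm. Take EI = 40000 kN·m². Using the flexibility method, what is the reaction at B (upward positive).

R_B = 84.49 kN

Remove the prop at B; the released (primary) structure is a cantilever built in at A.
Downward deflection at the released point B due to the loads:
  point load 150 at a = 4.8: Pa²(3L − a)/(6EI) = 11059/EI
  clockwise couple 145 at a = 4: M₀a(2L − a)/(2EI) = 3480/EI
  δ_0 = 14539/EI
Tip deflection under a unit load at B: L³/(3EI) = 170.7/EI.
With EI = 40000 kN·m²: δ_0 = 0.36348 m and δ_{BB} = 0.004267 m/kN.
Compatibility — the beam at B must follow the support down by 0.003 m: δ_0 − R_B·δ_{BB} = 0.003, so R_B = (0.36348 − 0.003)/0.004267 = 84.49 kN.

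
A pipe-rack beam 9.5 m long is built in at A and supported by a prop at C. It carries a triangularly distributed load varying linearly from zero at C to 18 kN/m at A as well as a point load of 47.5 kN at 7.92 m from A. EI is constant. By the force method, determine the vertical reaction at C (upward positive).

R_C = 52.86 kN

Choose R_C as the redundant. The primary structure is the cantilever fixed at A.
Downward deflection at the released point C due to the loads:
  triangular load, peak 18 at the fixed end: w₀L⁴/(30EI) = 4887/EI
  point load 47.5 at a = 7.92: Pa²(3L − a)/(6EI) = 10220/EI
  δ_0 = 15107/EI
Flexibility coefficient — unit upward force at C: δ_{CC} = L³/(3EI) = 285.8/EI.
The prop prevents deflection at C: R_C = δ_0/δ_{CC} = 15107/285.8 = 52.86 kN.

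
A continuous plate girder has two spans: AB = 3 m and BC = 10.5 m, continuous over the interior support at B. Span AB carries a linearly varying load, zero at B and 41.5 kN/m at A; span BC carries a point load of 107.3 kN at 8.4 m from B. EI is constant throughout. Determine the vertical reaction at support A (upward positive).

R_A = 11.85 kN

Insert a hinge at B; M_B is the redundant, and each span becomes simply supported.
Discontinuity in slope at B on the released structure — sum the simple-span end rotations:
  span AB: triangular load, peak 41.5: 7w₀L³/(360EI) = 21.79/EI
  span BC: point load 107.3 at a = 8.4: Pab(L + b)/(6LEI) = 378.6/EI
  relative rotation θ_0 = (21.79 + 378.6)/EI = 400.3/EI
A unit hogging moment at B produces rotation L₁/(3EI) + L₂/(3EI) = 4.5/EI.
Compatibility: M_B·(L₁+L₂)/(3EI) = θ_0, giving M_B = 88.96 kN·m (hogging).
Span AB, ΣM about A with M_B applied at B: R_B^{AB}·3 = 62.25 + 88.96, so R_B^{AB} = 50.4 kN and R_A = 62.25 − 50.4 = 11.85 kN.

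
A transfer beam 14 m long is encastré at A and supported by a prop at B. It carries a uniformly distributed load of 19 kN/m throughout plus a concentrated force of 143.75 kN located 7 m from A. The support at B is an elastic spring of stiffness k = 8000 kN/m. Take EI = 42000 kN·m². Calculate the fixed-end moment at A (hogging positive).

Remove the prop at B; the released (primary) structure is a cantilever built in at A.
Downward deflection at the released point B due to the loads:
  UDL 19: wL⁴/(8EI) = 91238/EI
  point load 143.75 at a = 7: Pa²(3L − a)/(6EI) = 41089/EI
  δ_0 = 132327/EI
Tip deflection under a unit load at B: L³/(3EI) = 914.7/EI.
With EI = 42000 kN·m²: δ_0 = 3.1506 m and δ_{BB} = 0.021778 m/kN.
Compatibility — the spring shortens by R_B/k under the reaction it provides: δ_0 − R_B·δ_{BB} = R_B/k. With 1/k = 0.000125 m/kN, R_B = δ_0 / (δ_{BB} + 1/k) = 3.1506 / (0.021778 + 0.000125) = 143.8 kN.
Moment equilibrium about A: M_A = Σ(load moments about A) − R_B·L = 2868 − 143.8×14 = 854.4 kN·m.

M_A = 854.4 kN·m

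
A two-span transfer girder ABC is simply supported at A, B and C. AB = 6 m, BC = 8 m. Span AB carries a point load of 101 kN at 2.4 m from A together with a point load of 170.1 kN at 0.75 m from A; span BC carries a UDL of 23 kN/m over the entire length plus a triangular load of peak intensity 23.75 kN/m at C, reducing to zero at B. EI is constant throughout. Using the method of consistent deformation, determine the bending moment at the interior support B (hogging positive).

Take M_B as the redundant. Released structure: two simple spans AB and BC with a hinge at B.
End slopes at the hinge B, treating each span as simply supported:
  span AB: point load 101 at a = 2.4: Pab(L + a)/(6LEI) = 203.6/EI
  span AB: point load 170.1 at a = 0.75: Pab(L + a)/(6LEI) = 125.6/EI
  span BC: UDL 23: wL³/(24EI) = 490.7/EI
  span BC: triangular load, peak 23.75: 7w₀L³/(360EI) = 236.4/EI
  relative rotation θ_0 = (329.2 + 727.1)/EI = 1056/EI
A unit hogging moment at B produces rotation L₁/(3EI) + L₂/(3EI) = 4.667/EI.
Compatibility: M_B·(L₁+L₂)/(3EI) = θ_0, giving M_B = 226.4 kN·m (hogging).

M_B = 226.4 kN·m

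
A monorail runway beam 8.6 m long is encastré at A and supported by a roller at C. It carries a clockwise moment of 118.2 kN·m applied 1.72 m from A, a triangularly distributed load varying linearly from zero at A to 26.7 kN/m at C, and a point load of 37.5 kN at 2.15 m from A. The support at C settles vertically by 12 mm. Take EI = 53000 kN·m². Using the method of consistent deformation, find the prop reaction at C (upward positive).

Remove the prop at C; the released (primary) structure is a cantilever built in at A.
Deflection at C on the released cantilever, summing each load's contribution:
  clockwise couple 118.2 at a = 1.72: M₀a(2L − a)/(2EI) = 1574/EI
  triangular load, peak 26.7 at the free end: 11w₀L⁴/(120EI) = 13388/EI
  point load 37.5 at a = 2.15: Pa²(3L − a)/(6EI) = 683.3/EI
  δ_0 = 15645/EI
Flexibility coefficient — unit upward force at C: δ_{CC} = L³/(3EI) = 212/EI.
With EI = 53000 kN·m²: δ_0 = 0.29519 m and δ_{CC} = 0.004 m/kN.
Compatibility — the beam at C must follow the support down by 0.012 m: δ_0 − R_C·δ_{CC} = 0.012, so R_C = (0.29519 − 0.012)/0.004 = 70.79 kN.

R_C = 70.79 kN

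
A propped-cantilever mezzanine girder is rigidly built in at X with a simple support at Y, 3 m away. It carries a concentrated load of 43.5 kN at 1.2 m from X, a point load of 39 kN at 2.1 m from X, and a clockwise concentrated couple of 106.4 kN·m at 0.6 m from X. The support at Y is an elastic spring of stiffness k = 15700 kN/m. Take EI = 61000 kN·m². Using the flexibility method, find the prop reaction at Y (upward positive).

Remove the prop at Y; the released (primary) structure is a cantilever built in at X.
Primary-structure tip deflection at Y by superposition:
  point load 43.5 at a = 1.2: Pa²(3L − a)/(6EI) = 81.43/EI
  point load 39 at a = 2.1: Pa²(3L − a)/(6EI) = 197.8/EI
  clockwise couple 106.4 at a = 0.6: M₀a(2L − a)/(2EI) = 172.4/EI
  δ_0 = 451.6/EI
Tip deflection under a unit load at Y: L³/(3EI) = 9/EI.
With EI = 61000 kN·m²: δ_0 = 0.007403 m and δ_{YY} = 0.000148 m/kN.
Compatibility — the spring shortens by R_Y/k under the reaction it provides: δ_0 − R_Y·δ_{YY} = R_Y/k. With 1/k = 0.000064 m/kN, R_Y = δ_0 / (δ_{YY} + 1/k) = 0.007403 / (0.000148 + 0.000064) = 35.05 kN.

R_Y = 35.05 kN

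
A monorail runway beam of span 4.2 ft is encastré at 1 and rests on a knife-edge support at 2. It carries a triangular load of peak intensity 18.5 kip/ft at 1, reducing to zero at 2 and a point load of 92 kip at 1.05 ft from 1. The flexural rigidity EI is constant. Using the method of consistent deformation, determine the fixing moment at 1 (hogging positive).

Remove the prop at 2; the released (primary) structure is a cantilever built in at 1.
Free-end deflection of the primary structure under the applied loading (downward +):
  triangular load, peak 18.5 at the fixed end: w₀L⁴/(30EI) = 191.9/EI
  point load 92 at a = 1.05: Pa²(3L − a)/(6EI) = 195.3/EI
  δ_0 = 387.1/EI
Tip deflection under a unit load at 2: L³/(3EI) = 24.7/EI.
The prop prevents deflection at 2: R_2 = δ_0/δ_{22} = 387.1/24.7 = 15.68 kip.
Moment equilibrium about 1: M_1 = Σ(load moments about 1) − R_2·L = 151 − 15.68×4.2 = 85.15 kip·ft.

M_1 = 85.15 kip·ft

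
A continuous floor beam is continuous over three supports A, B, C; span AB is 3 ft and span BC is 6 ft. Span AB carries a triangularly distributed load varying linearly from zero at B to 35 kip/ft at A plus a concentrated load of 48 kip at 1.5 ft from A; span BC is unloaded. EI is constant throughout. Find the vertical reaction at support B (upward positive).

R_B = 49.06 kip

Take M_B as the redundant. Released structure: two simple spans AB and BC with a hinge at B.
Discontinuity in slope at B on the released structure — sum the simple-span end rotations:
  span AB: triangular load, peak 35: 7w₀L³/(360EI) = 18.38/EI
  span AB: point load 48 at a = 1.5: Pab(L + a)/(6LEI) = 27/EI
  relative rotation θ_0 = (45.38 + 0)/EI = 45.38/EI
A unit hogging moment at B produces rotation L₁/(3EI) + L₂/(3EI) = 3/EI.
Compatibility: M_B·(L₁+L₂)/(3EI) = θ_0, giving M_B = 15.12 kip·ft (hogging).
Span AB, ΣM about A with M_B applied at B: R_B^{AB}·3 = 124.5 + 15.12, so R_B^{AB} = 46.54 kip and R_A = 100.5 − 46.54 = 53.96 kip.
Span BC, ΣM about C: R_B^{BC}·6 = 0 + 15.12, so R_B^{BC} = 2.521 kip and R_C = 0 − 2.521 = -2.521 kip.
R_B = 46.54 + 2.521 = 49.06 kip.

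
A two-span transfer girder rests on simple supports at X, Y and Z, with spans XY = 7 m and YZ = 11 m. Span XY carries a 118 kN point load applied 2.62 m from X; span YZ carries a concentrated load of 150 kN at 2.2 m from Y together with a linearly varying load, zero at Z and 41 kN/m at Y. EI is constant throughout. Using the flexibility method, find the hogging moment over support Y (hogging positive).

M_Y = 399 kN·m

Release continuity at Y by inserting a hinge; the redundant is the internal moment M_Y. The primary structure is two simply-supported spans XY and YZ.
End slopes at the hinge Y, treating each span as simply supported:
  span XY: point load 118 at a = 2.62: Pab(L + a)/(6LEI) = 310.2/EI
  span YZ: point load 150 at a = 2.2: Pab(L + b)/(6LEI) = 871.2/EI
  span YZ: triangular load, peak 41: w₀L³/(45EI) = 1213/EI
  relative rotation θ_0 = (310.2 + 2084)/EI = 2394/EI
A unit hogging moment at Y produces rotation L₁/(3EI) + L₂/(3EI) = 6/EI.
Slope continuity at Y: θ_0 = M_Y·6/EI, so M_Y = 2394/6 = 399 kN·m (hogging).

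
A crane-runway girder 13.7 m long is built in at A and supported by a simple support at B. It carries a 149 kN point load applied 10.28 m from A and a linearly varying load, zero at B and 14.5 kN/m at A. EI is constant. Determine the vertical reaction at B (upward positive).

Release the roller at B. Primary structure: cantilever fixed at A.
Primary-structure tip deflection at B by superposition:
  point load 149 at a = 10.28: Pa²(3L − a)/(6EI) = 80882/EI
  triangular load, peak 14.5 at the fixed end: w₀L⁴/(30EI) = 17027/EI
  δ_0 = 97909/EI
Tip deflection under a unit load at B: L³/(3EI) = 857.1/EI.
The prop prevents deflection at B: R_B = δ_0/δ_{BB} = 97909/857.1 = 114.2 kN.

R_B = 114.2 kN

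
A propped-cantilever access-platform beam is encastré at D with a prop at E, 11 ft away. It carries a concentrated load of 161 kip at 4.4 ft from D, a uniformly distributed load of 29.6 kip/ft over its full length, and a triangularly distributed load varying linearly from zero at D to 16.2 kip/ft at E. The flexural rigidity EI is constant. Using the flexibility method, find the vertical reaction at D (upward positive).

Take the reaction at E as the redundant and release it; the primary structure is a cantilever fixed at D.
Free-end deflection of the primary structure under the applied loading (downward +):
  point load 161 at a = 4.4: Pa²(3L − a)/(6EI) = 14858/EI
  UDL 29.6: wL⁴/(8EI) = 54172/EI
  triangular load, peak 16.2 at the free end: 11w₀L⁴/(120EI) = 21742/EI
  δ_0 = 90771/EI
Flexibility coefficient — unit upward force at E: δ_{EE} = L³/(3EI) = 443.7/EI.
The prop prevents deflection at E: R_E = δ_0/δ_{EE} = 90771/443.7 = 204.6 kip.
Vertical equilibrium: R_D = ΣP − R_E = 575.7 − 204.6 = 371.1 kip.

R_D = 371.1 kip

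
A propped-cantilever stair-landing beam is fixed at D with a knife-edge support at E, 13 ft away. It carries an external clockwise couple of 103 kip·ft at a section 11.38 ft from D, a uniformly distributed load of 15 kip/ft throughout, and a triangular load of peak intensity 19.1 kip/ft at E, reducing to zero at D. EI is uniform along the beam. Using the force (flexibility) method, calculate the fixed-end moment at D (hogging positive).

M_D = 456.1 kip·ft

Choose R_E as the redundant. The primary structure is the cantilever fixed at D.
Downward deflection at the released point E due to the loads:
  clockwise couple 103 at a = 11.38: M₀a(2L − a)/(2EI) = 8568/EI
  UDL 15: wL⁴/(8EI) = 53552/EI
  triangular load, peak 19.1 at the free end: 11w₀L⁴/(120EI) = 50006/EI
  δ_0 = 112126/EI
Flexibility coefficient — unit upward force at E: δ_{EE} = L³/(3EI) = 732.3/EI.
The prop prevents deflection at E: R_E = δ_0/δ_{EE} = 112126/732.3 = 153.1 kip.
Moment equilibrium about D: M_D = Σ(load moments about D) − R_E·L = 2446 − 153.1×13 = 456.1 kip·ft.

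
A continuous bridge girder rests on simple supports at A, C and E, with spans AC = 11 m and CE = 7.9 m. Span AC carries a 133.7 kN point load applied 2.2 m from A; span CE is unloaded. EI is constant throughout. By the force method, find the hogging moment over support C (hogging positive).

Insert a hinge at C; M_C is the redundant, and each span becomes simply supported.
Discontinuity in slope at C on the released structure — sum the simple-span end rotations:
  span AC: point load 133.7 at a = 2.2: Pab(L + a)/(6LEI) = 517.7/EI
  relative rotation θ_0 = (517.7 + 0)/EI = 517.7/EI
A unit hogging moment at C produces rotation L₁/(3EI) + L₂/(3EI) = 6.3/EI.
Slope continuity at C: θ_0 = M_C·6.3/EI, so M_C = 517.7/6.3 = 82.17 kN·m (hogging).

M_C = 82.17 kN·m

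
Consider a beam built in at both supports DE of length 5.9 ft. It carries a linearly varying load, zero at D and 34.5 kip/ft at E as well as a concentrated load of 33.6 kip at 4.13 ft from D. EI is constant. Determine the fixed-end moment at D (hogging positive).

M_D = 52.52 kip·ft

Release both end moments; the primary structure is a simply-supported span DE with redundants M_D and M_E.
On the primary (simply-supported) span, the end slopes from the loading are:
  at D: triangular load, peak 34.5: 7w₀L³/(360EI) = 137.8/EI
  at E: triangular load, peak 34.5: w₀L³/(45EI) = 157.5/EI
  at D: point load 33.6 at a = 4.13: Pab(L + b)/(6LEI) = 53.22/EI
  at E: point load 33.6 at a = 4.13: Pab(L + a)/(6LEI) = 69.59/EI
  θ_D0 = 191/EI,  θ_E0 = 227/EI
Flexibility coefficients: a unit moment at one end gives L/(3EI) there and L/(6EI) at the far end, so f₁₁ = f₂₂ = 1.967/EI and f₁₂ = f₂₁ = 0.9833/EI.
Compatibility — zero rotation at each built-in end:
  1.967 M_D + 0.9833 M_E = 191
  0.9833 M_D + 1.967 M_E = 227
Solving the pair gives M_D = 52.52 kip·ft and M_E = 89.19 kip·ft (hogging).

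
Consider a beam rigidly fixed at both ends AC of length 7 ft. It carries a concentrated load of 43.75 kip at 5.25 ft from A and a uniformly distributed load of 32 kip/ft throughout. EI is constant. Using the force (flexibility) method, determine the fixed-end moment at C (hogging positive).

M_C = 173.7 kip·ft

Take the two fixed-end moments M_A, M_C as redundants; the released structure is the simple span AC.
On the primary (simply-supported) span, the end slopes from the loading are:
  at A: point load 43.75 at a = 5.25: Pab(L + b)/(6LEI) = 83.74/EI
  at C: point load 43.75 at a = 5.25: Pab(L + a)/(6LEI) = 117.2/EI
  at A: UDL 32: wL³/(24EI) = 457.3/EI
  at C: UDL 32: wL³/(24EI) = 457.3/EI
  θ_A0 = 541.1/EI,  θ_C0 = 574.6/EI
Flexibility coefficients: a unit moment at one end gives L/(3EI) there and L/(6EI) at the far end, so f₁₁ = f₂₂ = 2.333/EI and f₁₂ = f₂₁ = 1.167/EI.
Compatibility — zero rotation at each built-in end:
  2.333 M_A + 1.167 M_C = 541.1
  1.167 M_A + 2.333 M_C = 574.6
Solving the pair gives M_A = 145 kip·ft and M_C = 173.7 kip·ft (hogging).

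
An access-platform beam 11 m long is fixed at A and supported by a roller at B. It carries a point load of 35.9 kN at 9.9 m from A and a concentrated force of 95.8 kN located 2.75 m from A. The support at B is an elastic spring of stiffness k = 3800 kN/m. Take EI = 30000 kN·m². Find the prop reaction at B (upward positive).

Take the reaction at B as the redundant and release it; the primary structure is a cantilever fixed at A.
Deflection at B on the released cantilever, summing each load's contribution:
  point load 35.9 at a = 9.9: Pa²(3L − a)/(6EI) = 13546/EI
  point load 95.8 at a = 2.75: Pa²(3L − a)/(6EI) = 3653/EI
  δ_0 = 17199/EI
Tip deflection under a unit load at B: L³/(3EI) = 443.7/EI.
With EI = 30000 kN·m²: δ_0 = 0.5733 m and δ_{BB} = 0.014789 m/kN.
Compatibility — the spring shortens by R_B/k under the reaction it provides: δ_0 − R_B·δ_{BB} = R_B/k. With 1/k = 0.000263 m/kN, R_B = δ_0 / (δ_{BB} + 1/k) = 0.5733 / (0.014789 + 0.000263) = 38.09 kN.

R_B = 38.09 kN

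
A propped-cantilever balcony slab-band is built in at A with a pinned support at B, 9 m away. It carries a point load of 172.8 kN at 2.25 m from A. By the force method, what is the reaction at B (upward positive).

Release the roller at B. Primary structure: cantilever fixed at A.
Primary-structure tip deflection at B by superposition:
  point load 172.8 at a = 2.25: Pa²(3L − a)/(6EI) = 3609/EI
Flexibility coefficient — unit upward force at B: δ_{BB} = L³/(3EI) = 243/EI.
The prop prevents deflection at B: R_B = δ_0/δ_{BB} = 3609/243 = 14.85 kN.

R_B = 14.85 kN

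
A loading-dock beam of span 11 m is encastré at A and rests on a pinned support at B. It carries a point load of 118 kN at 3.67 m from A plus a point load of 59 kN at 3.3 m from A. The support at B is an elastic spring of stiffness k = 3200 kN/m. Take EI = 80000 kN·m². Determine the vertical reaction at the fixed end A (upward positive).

Remove the prop at B; the released (primary) structure is a cantilever built in at A.
Deflection at B on the released cantilever, summing each load's contribution:
  point load 118 at a = 3.67: Pa²(3L − a)/(6EI) = 7769/EI
  point load 59 at a = 3.3: Pa²(3L − a)/(6EI) = 3180/EI
  δ_0 = 10950/EI
Flexibility coefficient — unit upward force at B: δ_{BB} = L³/(3EI) = 443.7/EI.
With EI = 80000 kN·m²: δ_0 = 0.13687 m and δ_{BB} = 0.005546 m/kN.
Compatibility — the spring shortens by R_B/k under the reaction it provides: δ_0 − R_B·δ_{BB} = R_B/k. With 1/k = 0.000313 m/kN, R_B = δ_0 / (δ_{BB} + 1/k) = 0.13687 / (0.005546 + 0.000313) = 23.36 kN.
Vertical equilibrium: R_A = ΣP − R_B = 177 − 23.36 = 153.6 kN.

R_A = 153.6 kN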